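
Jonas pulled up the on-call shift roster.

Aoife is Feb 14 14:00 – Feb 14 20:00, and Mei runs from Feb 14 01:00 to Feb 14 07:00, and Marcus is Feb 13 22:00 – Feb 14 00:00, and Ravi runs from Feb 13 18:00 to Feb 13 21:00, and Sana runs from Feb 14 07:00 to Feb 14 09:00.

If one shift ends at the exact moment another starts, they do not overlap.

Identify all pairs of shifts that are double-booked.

no overlapping pairs

Sorted by start: Ravi, Marcus, Mei, Sana, Aoife.
Marcus starts after Ravi ends; Ravi is clear from here.
Mei starts after Marcus ends; Marcus is clear from here.
Sana starts exactly when Mei ends (back-to-back, no overlap); Mei is clear from here.
Aoife starts after Sana ends.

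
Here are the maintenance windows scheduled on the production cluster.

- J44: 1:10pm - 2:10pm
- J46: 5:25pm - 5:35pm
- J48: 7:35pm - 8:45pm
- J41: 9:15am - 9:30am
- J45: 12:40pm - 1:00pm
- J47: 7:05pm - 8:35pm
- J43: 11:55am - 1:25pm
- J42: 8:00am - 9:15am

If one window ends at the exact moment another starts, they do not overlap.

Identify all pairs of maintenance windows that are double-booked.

J43 & J44, J43 & J45, J47 & J48

Check each pair: they overlap iff neither finishes before the other starts.
Sorted by start: J42, J41, J43, J45, J44, J46, J47, J48.
J41 starts exactly when J42 ends (back-to-back, no overlap), so J42 has no further overlaps.
J43 starts after J41 ends, so J41 has no further overlaps.
J45 starts before J43 ends → J43 and J45 overlap.
J44 starts before J43 ends → J43 and J44 overlap.
J46 starts after J43 ends, so J43 has no further overlaps.
J44 starts after J45 ends, so J45 has no further overlaps.
J46 starts after J44 ends, so J44 has no further overlaps.
J47 starts after J46 ends, so J46 has no further overlaps.
J48 starts before J47 ends → J47 and J48 overlap.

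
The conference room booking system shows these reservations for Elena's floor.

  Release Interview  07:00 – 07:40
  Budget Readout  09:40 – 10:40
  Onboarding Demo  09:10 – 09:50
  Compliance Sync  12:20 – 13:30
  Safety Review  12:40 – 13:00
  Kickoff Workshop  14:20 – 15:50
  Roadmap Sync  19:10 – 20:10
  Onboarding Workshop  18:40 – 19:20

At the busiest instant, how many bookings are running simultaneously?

Sort all start/end points and keep a running count:
07:00 start Release Interview → 1
07:40 end Release Interview → 0
09:10 start Onboarding Demo → 1
09:40 start Budget Readout → 2
09:50 end Onboarding Demo → 1
10:40 end Budget Readout → 0
12:20 start Compliance Sync → 1
12:40 start Safety Review → 2
13:00 end Safety Review → 1
13:30 end Compliance Sync → 0
14:20 start Kickoff Workshop → 1
15:50 end Kickoff Workshop → 0
18:40 start Onboarding Workshop → 1
19:10 start Roadmap Sync → 2
19:20 end Onboarding Workshop → 1
20:10 end Roadmap Sync → 0
Peak is 2, at 09:40 (Budget Readout, Onboarding Demo).

2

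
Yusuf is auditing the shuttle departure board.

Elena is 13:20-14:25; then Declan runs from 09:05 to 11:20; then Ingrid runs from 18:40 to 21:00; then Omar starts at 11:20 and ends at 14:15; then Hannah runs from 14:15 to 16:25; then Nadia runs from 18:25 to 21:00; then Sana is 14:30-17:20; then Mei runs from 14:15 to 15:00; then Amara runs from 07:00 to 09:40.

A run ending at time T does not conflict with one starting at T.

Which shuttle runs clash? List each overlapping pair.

Amara & Declan, Elena & Hannah, Elena & Mei, Elena & Omar, Hannah & Mei, Hannah & Sana, Ingrid & Nadia, Mei & Sana

Two intervals overlap when each starts before the other ends.
Sorted by start: Amara, Declan, Omar, Elena, Hannah, Mei, Sana, Nadia, Ingrid.
Declan starts before Amara ends → Amara and Declan overlap.
Omar starts after Amara ends — done with Amara.
Omar starts exactly when Declan ends (back-to-back, no overlap) — done with Declan.
Elena starts before Omar ends → Omar and Elena overlap.
Hannah starts exactly when Omar ends (back-to-back, no overlap) — done with Omar.
Hannah starts before Elena ends → Elena and Hannah overlap.
Mei starts before Elena ends → Elena and Mei overlap.
Sana starts after Elena ends — done with Elena.
Mei starts before Hannah ends → Hannah and Mei overlap.
Sana starts before Hannah ends → Hannah and Sana overlap.
Nadia starts after Hannah ends — done with Hannah.
Sana starts before Mei ends → Mei and Sana overlap.
Nadia starts after Mei ends — done with Mei.
Nadia starts after Sana ends — done with Sana.
Ingrid starts before Nadia ends → Nadia and Ingrid overlap.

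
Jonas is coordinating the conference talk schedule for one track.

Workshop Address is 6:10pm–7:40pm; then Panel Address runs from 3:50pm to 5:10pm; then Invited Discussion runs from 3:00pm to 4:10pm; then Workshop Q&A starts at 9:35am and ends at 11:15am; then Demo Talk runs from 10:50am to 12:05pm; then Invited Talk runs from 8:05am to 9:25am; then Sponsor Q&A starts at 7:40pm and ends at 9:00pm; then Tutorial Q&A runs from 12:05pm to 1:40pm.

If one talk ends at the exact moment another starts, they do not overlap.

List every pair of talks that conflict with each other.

Demo Talk & Workshop Q&A, Invited Discussion & Panel Address

Sorted by start: Invited Talk, Workshop Q&A, Demo Talk, Tutorial Q&A, Invited Discussion, Panel Address, Workshop Address, Sponsor Q&A.
Workshop Q&A starts after Invited Talk ends; Invited Talk is clear from here.
Demo Talk starts before Workshop Q&A ends → Workshop Q&A and Demo Talk overlap.
Tutorial Q&A starts after Workshop Q&A ends; Workshop Q&A is clear from here.
Tutorial Q&A starts exactly when Demo Talk ends (back-to-back, no overlap); Demo Talk is clear from here.
Invited Discussion starts after Tutorial Q&A ends; Tutorial Q&A is clear from here.
Panel Address starts before Invited Discussion ends → Invited Discussion and Panel Address overlap.
Workshop Address starts after Invited Discussion ends; Invited Discussion is clear from here.
Workshop Address starts after Panel Address ends; Panel Address is clear from here.
Sponsor Q&A starts exactly when Workshop Address ends (back-to-back, no overlap).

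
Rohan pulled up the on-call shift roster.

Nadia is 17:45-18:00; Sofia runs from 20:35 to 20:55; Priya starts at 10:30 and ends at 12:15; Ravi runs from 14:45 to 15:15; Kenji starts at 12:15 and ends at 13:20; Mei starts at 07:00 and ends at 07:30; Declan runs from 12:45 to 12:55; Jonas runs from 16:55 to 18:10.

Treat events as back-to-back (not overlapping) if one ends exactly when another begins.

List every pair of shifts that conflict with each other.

Declan & Kenji, Jonas & Nadia

Sorted by start: Mei, Priya, Kenji, Declan, Ravi, Jonas, Nadia, Sofia.
Priya starts after Mei ends, so nothing later overlaps Mei either.
Kenji starts exactly when Priya ends (back-to-back, no overlap), so nothing later overlaps Priya either.
Declan starts before Kenji ends → Kenji and Declan overlap.
Ravi starts after Kenji ends, so nothing later overlaps Kenji either.
Ravi starts after Declan ends, so nothing later overlaps Declan either.
Jonas starts after Ravi ends, so nothing later overlaps Ravi either.
Nadia starts before Jonas ends → Jonas and Nadia overlap.
Sofia starts after Jonas ends.
Sofia starts after Nadia ends.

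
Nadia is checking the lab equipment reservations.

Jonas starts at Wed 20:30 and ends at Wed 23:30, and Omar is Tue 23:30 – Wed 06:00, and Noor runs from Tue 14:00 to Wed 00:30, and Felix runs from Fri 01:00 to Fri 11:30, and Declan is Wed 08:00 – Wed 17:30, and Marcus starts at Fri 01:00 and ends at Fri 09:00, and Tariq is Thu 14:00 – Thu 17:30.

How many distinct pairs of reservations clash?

2

Sorted by start: Noor, Omar, Declan, Jonas, Tariq, Felix, Marcus.
Omar starts before Noor ends → Noor and Omar overlap.
Declan starts after Noor ends; Noor is clear from here.
Declan starts after Omar ends; Omar is clear from here.
Jonas starts after Declan ends; Declan is clear from here.
Tariq starts after Jonas ends; Jonas is clear from here.
Felix starts after Tariq ends; Tariq is clear from here.
Marcus starts before Felix ends → Felix and Marcus overlap.
Overlapping pairs: Felix & Marcus, Noor & Omar — 2 in total.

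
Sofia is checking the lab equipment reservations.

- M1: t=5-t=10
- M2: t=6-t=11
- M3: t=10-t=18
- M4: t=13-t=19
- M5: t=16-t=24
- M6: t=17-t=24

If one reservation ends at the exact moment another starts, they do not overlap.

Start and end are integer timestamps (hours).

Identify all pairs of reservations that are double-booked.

M1 & M2, M2 & M3, M3 & M4, M3 & M5, M3 & M6, M4 & M5, M4 & M6, M5 & M6

Two intervals overlap when each starts before the other ends.
Sorted by start: M1, M2, M3, M4, M5, M6.
M2 starts before M1 ends → M1 and M2 overlap.
M3 starts exactly when M1 ends (back-to-back, no overlap) — done with M1.
M3 starts before M2 ends → M2 and M3 overlap.
M4 starts after M2 ends — done with M2.
M4 starts before M3 ends → M3 and M4 overlap.
M5 starts before M3 ends → M3 and M5 overlap.
M6 starts before M3 ends → M3 and M6 overlap.
M5 starts before M4 ends → M4 and M5 overlap.
M6 starts before M4 ends → M4 and M6 overlap.
M6 starts before M5 ends → M5 and M6 overlap.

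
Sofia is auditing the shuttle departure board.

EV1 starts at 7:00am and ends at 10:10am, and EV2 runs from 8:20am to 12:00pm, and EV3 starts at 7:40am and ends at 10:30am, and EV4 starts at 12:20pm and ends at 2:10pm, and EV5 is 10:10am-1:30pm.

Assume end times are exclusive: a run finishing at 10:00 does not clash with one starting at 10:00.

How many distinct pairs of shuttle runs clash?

6

Sorted by start: EV1, EV3, EV2, EV5, EV4.
EV3 starts before EV1 ends → EV1 and EV3 overlap.
EV2 starts before EV1 ends → EV1 and EV2 overlap.
EV5 starts exactly when EV1 ends (back-to-back, no overlap), so EV1 has no further overlaps.
EV2 starts before EV3 ends → EV3 and EV2 overlap.
EV5 starts before EV3 ends → EV3 and EV5 overlap.
EV4 starts after EV3 ends.
EV5 starts before EV2 ends → EV2 and EV5 overlap.
EV4 starts after EV2 ends.
EV4 starts before EV5 ends → EV5 and EV4 overlap.
Overlapping pairs: EV1 & EV2, EV1 & EV3, EV2 & EV3, EV2 & EV5, EV3 & EV5, EV4 & EV5 — 6 in total.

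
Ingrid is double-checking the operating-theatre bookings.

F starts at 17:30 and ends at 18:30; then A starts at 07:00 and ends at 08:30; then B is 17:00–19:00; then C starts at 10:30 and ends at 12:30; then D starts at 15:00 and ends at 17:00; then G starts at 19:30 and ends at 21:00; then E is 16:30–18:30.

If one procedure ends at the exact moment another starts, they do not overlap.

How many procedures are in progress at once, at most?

3

Walk through starts and ends in time order (an end at T is processed before a start at T):
07:00 start A → 1
08:30 end A → 0
10:30 start C → 1
12:30 end C → 0
15:00 start D → 1
16:30 start E → 2
17:00 end D → 1
17:00 start B → 2
17:30 start F → 3
18:30 end E → 2
18:30 end F → 1
19:00 end B → 0
19:30 start G → 1
21:00 end G → 0
Peak is 3, at 17:30 (B, E, F).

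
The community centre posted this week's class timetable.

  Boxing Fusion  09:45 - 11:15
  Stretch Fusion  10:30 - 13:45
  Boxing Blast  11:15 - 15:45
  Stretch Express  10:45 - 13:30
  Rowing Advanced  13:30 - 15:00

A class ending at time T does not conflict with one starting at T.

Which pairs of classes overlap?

Two intervals overlap when each starts before the other ends.
Sorted by start: Boxing Fusion, Stretch Fusion, Stretch Express, Boxing Blast, Rowing Advanced.
Stretch Fusion starts before Boxing Fusion ends → Boxing Fusion and Stretch Fusion overlap.
Stretch Express starts before Boxing Fusion ends → Boxing Fusion and Stretch Express overlap.
Boxing Blast starts exactly when Boxing Fusion ends (back-to-back, no overlap) — done with Boxing Fusion.
Stretch Express starts before Stretch Fusion ends → Stretch Fusion and Stretch Express overlap.
Boxing Blast starts before Stretch Fusion ends → Stretch Fusion and Boxing Blast overlap.
Rowing Advanced starts before Stretch Fusion ends → Stretch Fusion and Rowing Advanced overlap.
Boxing Blast starts before Stretch Express ends → Stretch Express and Boxing Blast overlap.
Rowing Advanced starts exactly when Stretch Express ends (back-to-back, no overlap).
Rowing Advanced starts before Boxing Blast ends → Boxing Blast and Rowing Advanced overlap.

Boxing Blast & Rowing Advanced, Boxing Blast & Stretch Express, Boxing Blast & Stretch Fusion, Boxing Fusion & Stretch Express, Boxing Fusion & Stretch Fusion, Rowing Advanced & Stretch Fusion, Stretch Express & Stretch Fusion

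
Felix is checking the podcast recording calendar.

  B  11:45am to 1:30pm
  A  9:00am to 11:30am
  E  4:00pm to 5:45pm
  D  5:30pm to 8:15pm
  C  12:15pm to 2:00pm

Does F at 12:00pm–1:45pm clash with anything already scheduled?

Yes — it overlaps B, C

A: ends 11:30am at or before F starts 12:00pm → clear.
B: starts 11:45am before F ends 1:45pm, and ends 1:30pm after F starts 12:00pm → overlap.
C: starts 12:15pm before F ends 1:45pm, and ends 2:00pm after F starts 12:00pm → overlap.
E: starts 4:00pm at or after F ends 1:45pm → clear.
D: starts 5:30pm at or after F ends 1:45pm → clear.
F overlaps B, C.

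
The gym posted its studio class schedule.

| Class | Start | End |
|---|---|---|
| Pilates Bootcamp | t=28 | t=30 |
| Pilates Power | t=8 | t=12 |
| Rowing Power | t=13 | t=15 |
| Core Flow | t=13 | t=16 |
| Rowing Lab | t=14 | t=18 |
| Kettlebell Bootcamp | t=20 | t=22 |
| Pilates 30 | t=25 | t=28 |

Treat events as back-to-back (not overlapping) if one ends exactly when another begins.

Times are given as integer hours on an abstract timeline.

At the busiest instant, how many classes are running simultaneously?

3

Walk through starts and ends in time order (an end at T is processed before a start at T):
t=8 start Pilates Power → 1
t=12 end Pilates Power → 0
t=13 start Core Flow → 1
t=13 start Rowing Power → 2
t=14 start Rowing Lab → 3
t=15 end Rowing Power → 2
t=16 end Core Flow → 1
t=18 end Rowing Lab → 0
t=20 start Kettlebell Bootcamp → 1
t=22 end Kettlebell Bootcamp → 0
t=25 start Pilates 30 → 1
t=28 end Pilates 30 → 0
t=28 start Pilates Bootcamp → 1
t=30 end Pilates Bootcamp → 0
Peak is 3, at t=14 (Core Flow, Rowing Lab, Rowing Power).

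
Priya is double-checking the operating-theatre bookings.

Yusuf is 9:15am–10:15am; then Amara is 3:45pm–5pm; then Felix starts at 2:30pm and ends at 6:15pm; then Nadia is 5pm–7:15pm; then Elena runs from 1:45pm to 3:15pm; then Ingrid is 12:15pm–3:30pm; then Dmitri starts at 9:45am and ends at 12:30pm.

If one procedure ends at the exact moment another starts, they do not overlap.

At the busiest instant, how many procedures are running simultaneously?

3

Walk through starts and ends in time order (an end at T is processed before a start at T):
9:15am start Yusuf → 1
9:45am start Dmitri → 2
10:15am end Yusuf → 1
12:15pm start Ingrid → 2
12:30pm end Dmitri → 1
1:45pm start Elena → 2
2:30pm start Felix → 3
3:15pm end Elena → 2
3:30pm end Ingrid → 1
3:45pm start Amara → 2
5pm end Amara → 1
5pm start Nadia → 2
6:15pm end Felix → 1
7:15pm end Nadia → 0
Peak is 3, at 2:30pm (Elena, Felix, Ingrid).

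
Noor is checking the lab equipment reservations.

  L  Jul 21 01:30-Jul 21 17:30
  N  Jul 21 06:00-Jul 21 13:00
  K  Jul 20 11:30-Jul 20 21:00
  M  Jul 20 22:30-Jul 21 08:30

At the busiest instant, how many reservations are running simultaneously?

3

Walk through starts and ends in time order (an end at T is processed before a start at T):
Jul 20 11:30 start K → 1
Jul 20 21:00 end K → 0
Jul 20 22:30 start M → 1
Jul 21 01:30 start L → 2
Jul 21 06:00 start N → 3
Jul 21 08:30 end M → 2
Jul 21 13:00 end N → 1
Jul 21 17:30 end L → 0
Peak is 3, at Jul 21 06:00 (L, M, N).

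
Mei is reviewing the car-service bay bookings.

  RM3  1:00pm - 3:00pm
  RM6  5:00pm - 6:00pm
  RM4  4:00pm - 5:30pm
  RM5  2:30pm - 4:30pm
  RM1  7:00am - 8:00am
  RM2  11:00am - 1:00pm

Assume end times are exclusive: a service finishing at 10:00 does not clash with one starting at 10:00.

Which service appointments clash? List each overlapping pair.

Sorted by start: RM1, RM2, RM3, RM5, RM4, RM6.
RM2 starts after RM1 ends, so nothing later overlaps RM1 either.
RM3 starts exactly when RM2 ends (back-to-back, no overlap), so nothing later overlaps RM2 either.
RM5 starts before RM3 ends → RM3 and RM5 overlap.
RM4 starts after RM3 ends, so nothing later overlaps RM3 either.
RM4 starts before RM5 ends → RM5 and RM4 overlap.
RM6 starts after RM5 ends.
RM6 starts before RM4 ends → RM4 and RM6 overlap.

RM3 & RM5, RM4 & RM5, RM4 & RM6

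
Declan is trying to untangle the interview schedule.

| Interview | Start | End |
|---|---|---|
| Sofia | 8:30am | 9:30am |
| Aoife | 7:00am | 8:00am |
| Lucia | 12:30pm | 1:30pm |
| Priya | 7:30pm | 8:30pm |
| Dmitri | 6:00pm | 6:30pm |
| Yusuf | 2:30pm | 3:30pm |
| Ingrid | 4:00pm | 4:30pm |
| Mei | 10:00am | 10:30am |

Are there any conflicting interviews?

No

Sorted by start: Aoife, Sofia, Mei, Lucia, Yusuf, Ingrid, Dmitri, Priya.
Sofia starts after Aoife ends, so Aoife has no further overlaps.
Mei starts after Sofia ends, so Sofia has no further overlaps.
Lucia starts after Mei ends, so Mei has no further overlaps.
Yusuf starts after Lucia ends, so Lucia has no further overlaps.
Ingrid starts after Yusuf ends, so Yusuf has no further overlaps.
Dmitri starts after Ingrid ends, so Ingrid has no further overlaps.
Priya starts after Dmitri ends.
Every pair is clear; the schedule has no overlaps.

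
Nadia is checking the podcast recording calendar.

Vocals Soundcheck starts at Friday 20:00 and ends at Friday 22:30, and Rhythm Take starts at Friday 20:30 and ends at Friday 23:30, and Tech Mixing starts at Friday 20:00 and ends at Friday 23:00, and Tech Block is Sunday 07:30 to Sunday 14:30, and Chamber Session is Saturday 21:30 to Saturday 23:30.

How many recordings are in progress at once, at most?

Walk through starts and ends in time order (an end at T is processed before a start at T):
Friday 20:00 start Tech Mixing → 1
Friday 20:00 start Vocals Soundcheck → 2
Friday 20:30 start Rhythm Take → 3
Friday 22:30 end Vocals Soundcheck → 2
Friday 23:00 end Tech Mixing → 1
Friday 23:30 end Rhythm Take → 0
Saturday 21:30 start Chamber Session → 1
Saturday 23:30 end Chamber Session → 0
Sunday 07:30 start Tech Block → 1
Sunday 14:30 end Tech Block → 0
Peak is 3, at Friday 20:30 (Rhythm Take, Tech Mixing, Vocals Soundcheck).

3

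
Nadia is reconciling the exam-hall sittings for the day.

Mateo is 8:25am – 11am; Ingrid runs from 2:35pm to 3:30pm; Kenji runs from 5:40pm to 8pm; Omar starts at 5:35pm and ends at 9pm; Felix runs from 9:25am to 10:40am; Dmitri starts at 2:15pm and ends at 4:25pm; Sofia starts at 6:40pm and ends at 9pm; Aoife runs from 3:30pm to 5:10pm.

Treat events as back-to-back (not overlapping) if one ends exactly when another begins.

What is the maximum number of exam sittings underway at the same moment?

3

Walk through starts and ends in time order (an end at T is processed before a start at T):
8:25am start Mateo → 1
9:25am start Felix → 2
10:40am end Felix → 1
11am end Mateo → 0
2:15pm start Dmitri → 1
2:35pm start Ingrid → 2
3:30pm end Ingrid → 1
3:30pm start Aoife → 2
4:25pm end Dmitri → 1
5:10pm end Aoife → 0
5:35pm start Omar → 1
5:40pm start Kenji → 2
6:40pm start Sofia → 3
8pm end Kenji → 2
9pm end Omar → 1
9pm end Sofia → 0
Peak is 3, at 6:40pm (Kenji, Omar, Sofia).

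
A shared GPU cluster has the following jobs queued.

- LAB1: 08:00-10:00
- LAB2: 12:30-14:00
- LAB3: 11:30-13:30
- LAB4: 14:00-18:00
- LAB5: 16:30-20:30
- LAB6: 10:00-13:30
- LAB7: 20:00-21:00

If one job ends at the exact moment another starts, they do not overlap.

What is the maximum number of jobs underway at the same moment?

Sweep the timeline, counting +1 at each start and −1 at each end (ends before starts at a tie):
08:00 start LAB1 → 1
10:00 end LAB1 → 0
10:00 start LAB6 → 1
11:30 start LAB3 → 2
12:30 start LAB2 → 3
13:30 end LAB3 → 2
13:30 end LAB6 → 1
14:00 end LAB2 → 0
14:00 start LAB4 → 1
16:30 start LAB5 → 2
18:00 end LAB4 → 1
20:00 start LAB7 → 2
20:30 end LAB5 → 1
21:00 end LAB7 → 0
Peak is 3, at 12:30 (LAB2, LAB3, LAB6).

3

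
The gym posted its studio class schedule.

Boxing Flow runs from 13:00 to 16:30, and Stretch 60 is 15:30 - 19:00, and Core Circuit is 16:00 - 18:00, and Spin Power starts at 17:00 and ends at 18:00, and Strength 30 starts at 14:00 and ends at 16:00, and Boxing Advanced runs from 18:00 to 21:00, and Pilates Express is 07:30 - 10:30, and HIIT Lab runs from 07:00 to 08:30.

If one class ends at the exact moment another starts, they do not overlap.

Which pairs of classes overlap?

Boxing Advanced & Stretch 60, Boxing Flow & Core Circuit, Boxing Flow & Strength 30, Boxing Flow & Stretch 60, Core Circuit & Spin Power, Core Circuit & Stretch 60, HIIT Lab & Pilates Express, Spin Power & Stretch 60, Strength 30 & Stretch 60

Check each pair: they overlap iff neither finishes before the other starts.
Sorted by start: HIIT Lab, Pilates Express, Boxing Flow, Strength 30, Stretch 60, Core Circuit, Spin Power, Boxing Advanced.
Pilates Express starts before HIIT Lab ends → HIIT Lab and Pilates Express overlap.
Boxing Flow starts after HIIT Lab ends; HIIT Lab is clear from here.
Boxing Flow starts after Pilates Express ends; Pilates Express is clear from here.
Strength 30 starts before Boxing Flow ends → Boxing Flow and Strength 30 overlap.
Stretch 60 starts before Boxing Flow ends → Boxing Flow and Stretch 60 overlap.
Core Circuit starts before Boxing Flow ends → Boxing Flow and Core Circuit overlap.
Spin Power starts after Boxing Flow ends; Boxing Flow is clear from here.
Stretch 60 starts before Strength 30 ends → Strength 30 and Stretch 60 overlap.
Core Circuit starts exactly when Strength 30 ends (back-to-back, no overlap); Strength 30 is clear from here.
Core Circuit starts before Stretch 60 ends → Stretch 60 and Core Circuit overlap.
Spin Power starts before Stretch 60 ends → Stretch 60 and Spin Power overlap.
Boxing Advanced starts before Stretch 60 ends → Stretch 60 and Boxing Advanced overlap.
Spin Power starts before Core Circuit ends → Core Circuit and Spin Power overlap.
Boxing Advanced starts exactly when Core Circuit ends (back-to-back, no overlap).
Boxing Advanced starts exactly when Spin Power ends (back-to-back, no overlap).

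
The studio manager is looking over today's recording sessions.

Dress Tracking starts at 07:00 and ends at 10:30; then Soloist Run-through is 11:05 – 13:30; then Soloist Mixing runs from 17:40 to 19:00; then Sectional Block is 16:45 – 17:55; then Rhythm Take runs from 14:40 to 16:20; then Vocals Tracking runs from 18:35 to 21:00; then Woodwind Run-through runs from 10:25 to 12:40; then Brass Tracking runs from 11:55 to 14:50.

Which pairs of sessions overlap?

Sorted by start: Dress Tracking, Woodwind Run-through, Soloist Run-through, Brass Tracking, Rhythm Take, Sectional Block, Soloist Mixing, Vocals Tracking.
Woodwind Run-through starts before Dress Tracking ends → Dress Tracking and Woodwind Run-through overlap.
Soloist Run-through starts after Dress Tracking ends, so Dress Tracking has no further overlaps.
Soloist Run-through starts before Woodwind Run-through ends → Woodwind Run-through and Soloist Run-through overlap.
Brass Tracking starts before Woodwind Run-through ends → Woodwind Run-through and Brass Tracking overlap.
Rhythm Take starts after Woodwind Run-through ends, so Woodwind Run-through has no further overlaps.
Brass Tracking starts before Soloist Run-through ends → Soloist Run-through and Brass Tracking overlap.
Rhythm Take starts after Soloist Run-through ends, so Soloist Run-through has no further overlaps.
Rhythm Take starts before Brass Tracking ends → Brass Tracking and Rhythm Take overlap.
Sectional Block starts after Brass Tracking ends, so Brass Tracking has no further overlaps.
Sectional Block starts after Rhythm Take ends, so Rhythm Take has no further overlaps.
Soloist Mixing starts before Sectional Block ends → Sectional Block and Soloist Mixing overlap.
Vocals Tracking starts after Sectional Block ends.
Vocals Tracking starts before Soloist Mixing ends → Soloist Mixing and Vocals Tracking overlap.

Brass Tracking & Rhythm Take, Brass Tracking & Soloist Run-through, Brass Tracking & Woodwind Run-through, Dress Tracking & Woodwind Run-through, Sectional Block & Soloist Mixing, Soloist Mixing & Vocals Tracking, Soloist Run-through & Woodwind Run-through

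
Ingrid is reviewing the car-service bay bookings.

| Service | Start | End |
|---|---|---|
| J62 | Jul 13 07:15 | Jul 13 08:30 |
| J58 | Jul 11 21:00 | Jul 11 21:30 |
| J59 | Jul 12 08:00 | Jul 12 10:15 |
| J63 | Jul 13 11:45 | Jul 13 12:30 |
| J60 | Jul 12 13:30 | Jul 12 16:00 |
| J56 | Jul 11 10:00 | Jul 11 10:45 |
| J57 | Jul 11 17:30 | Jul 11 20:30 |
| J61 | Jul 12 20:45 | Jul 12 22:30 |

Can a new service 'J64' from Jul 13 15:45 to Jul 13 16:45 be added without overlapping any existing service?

J56: ends Jul 11 10:45 at or before J64 starts Jul 13 15:45 → clear.
J57: ends Jul 11 20:30 at or before J64 starts Jul 13 15:45 → clear.
J58: ends Jul 11 21:30 at or before J64 starts Jul 13 15:45 → clear.
J59: ends Jul 12 10:15 at or before J64 starts Jul 13 15:45 → clear.
J60: ends Jul 12 16:00 at or before J64 starts Jul 13 15:45 → clear.
J61: ends Jul 12 22:30 at or before J64 starts Jul 13 15:45 → clear.
J62: ends Jul 13 08:30 at or before J64 starts Jul 13 15:45 → clear.
J63: ends Jul 13 12:30 at or before J64 starts Jul 13 15:45 → clear.

Yes — the slot is free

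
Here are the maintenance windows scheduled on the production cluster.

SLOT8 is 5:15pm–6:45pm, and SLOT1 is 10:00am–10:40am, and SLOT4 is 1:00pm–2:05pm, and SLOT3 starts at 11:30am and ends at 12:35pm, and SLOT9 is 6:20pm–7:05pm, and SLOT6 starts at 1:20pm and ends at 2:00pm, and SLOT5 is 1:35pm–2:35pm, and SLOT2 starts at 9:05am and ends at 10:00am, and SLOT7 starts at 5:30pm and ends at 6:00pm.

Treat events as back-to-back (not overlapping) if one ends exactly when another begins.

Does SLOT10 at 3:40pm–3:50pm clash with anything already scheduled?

No — it doesn't clash with anything

SLOT2: ends 10:00am at or before SLOT10 starts 3:40pm → clear.
SLOT1: ends 10:40am at or before SLOT10 starts 3:40pm → clear.
SLOT3: ends 12:35pm at or before SLOT10 starts 3:40pm → clear.
SLOT4: ends 2:05pm at or before SLOT10 starts 3:40pm → clear.
SLOT6: ends 2:00pm at or before SLOT10 starts 3:40pm → clear.
SLOT5: ends 2:35pm at or before SLOT10 starts 3:40pm → clear.
SLOT8: starts 5:15pm at or after SLOT10 ends 3:50pm → clear.
SLOT7: starts 5:30pm at or after SLOT10 ends 3:50pm → clear.
SLOT9: starts 6:20pm at or after SLOT10 ends 3:50pm → clear.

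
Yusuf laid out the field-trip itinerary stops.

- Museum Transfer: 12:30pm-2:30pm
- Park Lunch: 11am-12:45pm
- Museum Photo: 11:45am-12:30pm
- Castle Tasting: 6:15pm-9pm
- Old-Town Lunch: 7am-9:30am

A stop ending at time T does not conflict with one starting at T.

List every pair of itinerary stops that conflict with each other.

Two intervals overlap when each starts before the other ends.
Sorted by start: Old-Town Lunch, Park Lunch, Museum Photo, Museum Transfer, Castle Tasting.
Park Lunch starts after Old-Town Lunch ends — done with Old-Town Lunch.
Museum Photo starts before Park Lunch ends → Park Lunch and Museum Photo overlap.
Museum Transfer starts before Park Lunch ends → Park Lunch and Museum Transfer overlap.
Castle Tasting starts after Park Lunch ends.
Museum Transfer starts exactly when Museum Photo ends (back-to-back, no overlap) — done with Museum Photo.
Castle Tasting starts after Museum Transfer ends.

Museum Photo & Park Lunch, Museum Transfer & Park Lunch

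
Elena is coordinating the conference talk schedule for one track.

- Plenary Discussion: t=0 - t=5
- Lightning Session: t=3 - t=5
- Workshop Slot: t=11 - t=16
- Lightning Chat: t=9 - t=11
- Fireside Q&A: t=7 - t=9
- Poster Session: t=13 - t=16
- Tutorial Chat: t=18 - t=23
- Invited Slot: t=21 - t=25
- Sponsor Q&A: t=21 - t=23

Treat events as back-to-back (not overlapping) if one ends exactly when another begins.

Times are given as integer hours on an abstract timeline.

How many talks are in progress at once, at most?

Walk through starts and ends in time order (an end at T is processed before a start at T):
t=0 start Plenary Discussion → 1
t=3 start Lightning Session → 2
t=5 end Lightning Session → 1
t=5 end Plenary Discussion → 0
t=7 start Fireside Q&A → 1
t=9 end Fireside Q&A → 0
t=9 start Lightning Chat → 1
t=11 end Lightning Chat → 0
t=11 start Workshop Slot → 1
t=13 start Poster Session → 2
t=16 end Poster Session → 1
t=16 end Workshop Slot → 0
t=18 start Tutorial Chat → 1
t=21 start Invited Slot → 2
t=21 start Sponsor Q&A → 3
t=23 end Sponsor Q&A → 2
t=23 end Tutorial Chat → 1
t=25 end Invited Slot → 0
Peak is 3, at t=21 (Invited Slot, Sponsor Q&A, Tutorial Chat).

3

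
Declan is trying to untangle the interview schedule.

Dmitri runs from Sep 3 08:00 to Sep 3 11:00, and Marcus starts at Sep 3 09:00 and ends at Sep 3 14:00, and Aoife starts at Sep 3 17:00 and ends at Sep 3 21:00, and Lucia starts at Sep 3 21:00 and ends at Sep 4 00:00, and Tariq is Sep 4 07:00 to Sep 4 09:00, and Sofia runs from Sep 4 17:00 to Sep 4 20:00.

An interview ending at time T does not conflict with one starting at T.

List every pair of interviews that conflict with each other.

Dmitri & Marcus

Two intervals overlap when each starts before the other ends.
Sorted by start: Dmitri, Marcus, Aoife, Lucia, Tariq, Sofia.
Marcus starts before Dmitri ends → Dmitri and Marcus overlap.
Aoife starts after Dmitri ends, so Dmitri has no further overlaps.
Aoife starts after Marcus ends, so Marcus has no further overlaps.
Lucia starts exactly when Aoife ends (back-to-back, no overlap), so Aoife has no further overlaps.
Tariq starts after Lucia ends, so Lucia has no further overlaps.
Sofia starts after Tariq ends.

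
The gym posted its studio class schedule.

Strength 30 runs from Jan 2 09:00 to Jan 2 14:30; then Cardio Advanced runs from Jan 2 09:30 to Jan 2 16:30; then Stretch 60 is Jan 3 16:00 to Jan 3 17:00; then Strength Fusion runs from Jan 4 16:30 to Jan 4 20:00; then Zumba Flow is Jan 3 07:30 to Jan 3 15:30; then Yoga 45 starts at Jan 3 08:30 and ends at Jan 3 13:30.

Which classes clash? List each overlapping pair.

Cardio Advanced & Strength 30, Yoga 45 & Zumba Flow

Check each pair: they overlap iff neither finishes before the other starts.
Sorted by start: Strength 30, Cardio Advanced, Zumba Flow, Yoga 45, Stretch 60, Strength Fusion.
Cardio Advanced starts before Strength 30 ends → Strength 30 and Cardio Advanced overlap.
Zumba Flow starts after Strength 30 ends, so nothing later overlaps Strength 30 either.
Zumba Flow starts after Cardio Advanced ends, so nothing later overlaps Cardio Advanced either.
Yoga 45 starts before Zumba Flow ends → Zumba Flow and Yoga 45 overlap.
Stretch 60 starts after Zumba Flow ends, so nothing later overlaps Zumba Flow either.
Stretch 60 starts after Yoga 45 ends, so nothing later overlaps Yoga 45 either.
Strength Fusion starts after Stretch 60 ends.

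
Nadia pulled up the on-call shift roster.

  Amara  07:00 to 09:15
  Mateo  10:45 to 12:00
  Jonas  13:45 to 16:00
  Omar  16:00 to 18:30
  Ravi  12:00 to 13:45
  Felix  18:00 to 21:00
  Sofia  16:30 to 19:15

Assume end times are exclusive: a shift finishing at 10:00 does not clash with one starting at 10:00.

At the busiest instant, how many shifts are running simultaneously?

3

Sort all start/end points and keep a running count:
07:00 start Amara → 1
09:15 end Amara → 0
10:45 start Mateo → 1
12:00 end Mateo → 0
12:00 start Ravi → 1
13:45 end Ravi → 0
13:45 start Jonas → 1
16:00 end Jonas → 0
16:00 start Omar → 1
16:30 start Sofia → 2
18:00 start Felix → 3
18:30 end Omar → 2
19:15 end Sofia → 1
21:00 end Felix → 0
Peak is 3, at 18:00 (Felix, Omar, Sofia).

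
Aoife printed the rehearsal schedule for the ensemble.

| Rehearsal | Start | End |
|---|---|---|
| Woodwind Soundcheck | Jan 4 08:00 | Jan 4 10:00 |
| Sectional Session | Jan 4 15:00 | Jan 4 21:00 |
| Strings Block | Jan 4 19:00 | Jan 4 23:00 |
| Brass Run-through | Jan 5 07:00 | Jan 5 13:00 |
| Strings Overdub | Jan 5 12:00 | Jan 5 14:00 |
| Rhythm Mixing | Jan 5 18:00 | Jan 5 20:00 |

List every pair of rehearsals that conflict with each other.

Brass Run-through & Strings Overdub, Sectional Session & Strings Block

Sorted by start: Woodwind Soundcheck, Sectional Session, Strings Block, Brass Run-through, Strings Overdub, Rhythm Mixing.
Sectional Session starts after Woodwind Soundcheck ends — done with Woodwind Soundcheck.
Strings Block starts before Sectional Session ends → Sectional Session and Strings Block overlap.
Brass Run-through starts after Sectional Session ends — done with Sectional Session.
Brass Run-through starts after Strings Block ends — done with Strings Block.
Strings Overdub starts before Brass Run-through ends → Brass Run-through and Strings Overdub overlap.
Rhythm Mixing starts after Brass Run-through ends.
Rhythm Mixing starts after Strings Overdub ends.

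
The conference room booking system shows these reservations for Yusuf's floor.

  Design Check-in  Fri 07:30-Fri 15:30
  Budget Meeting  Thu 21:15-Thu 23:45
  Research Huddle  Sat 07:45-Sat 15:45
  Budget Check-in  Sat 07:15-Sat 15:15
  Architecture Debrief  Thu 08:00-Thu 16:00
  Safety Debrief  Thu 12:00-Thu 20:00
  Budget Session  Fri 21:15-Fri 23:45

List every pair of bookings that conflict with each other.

Sorted by start: Architecture Debrief, Safety Debrief, Budget Meeting, Design Check-in, Budget Session, Budget Check-in, Research Huddle.
Safety Debrief starts before Architecture Debrief ends → Architecture Debrief and Safety Debrief overlap.
Budget Meeting starts after Architecture Debrief ends, so Architecture Debrief has no further overlaps.
Budget Meeting starts after Safety Debrief ends, so Safety Debrief has no further overlaps.
Design Check-in starts after Budget Meeting ends, so Budget Meeting has no further overlaps.
Budget Session starts after Design Check-in ends, so Design Check-in has no further overlaps.
Budget Check-in starts after Budget Session ends, so Budget Session has no further overlaps.
Research Huddle starts before Budget Check-in ends → Budget Check-in and Research Huddle overlap.

Architecture Debrief & Safety Debrief, Budget Check-in & Research Huddle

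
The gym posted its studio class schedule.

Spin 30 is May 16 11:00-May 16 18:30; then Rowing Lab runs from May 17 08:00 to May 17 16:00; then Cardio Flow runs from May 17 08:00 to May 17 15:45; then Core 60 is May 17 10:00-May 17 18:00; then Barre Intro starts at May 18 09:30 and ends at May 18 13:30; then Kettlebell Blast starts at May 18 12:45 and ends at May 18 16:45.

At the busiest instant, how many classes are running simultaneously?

3

Sort all start/end points and keep a running count:
May 16 11:00 start Spin 30 → 1
May 16 18:30 end Spin 30 → 0
May 17 08:00 start Cardio Flow → 1
May 17 08:00 start Rowing Lab → 2
May 17 10:00 start Core 60 → 3
May 17 15:45 end Cardio Flow → 2
May 17 16:00 end Rowing Lab → 1
May 17 18:00 end Core 60 → 0
May 18 09:30 start Barre Intro → 1
May 18 12:45 start Kettlebell Blast → 2
May 18 13:30 end Barre Intro → 1
May 18 16:45 end Kettlebell Blast → 0
Peak is 3, at May 17 10:00 (Cardio Flow, Core 60, Rowing Lab).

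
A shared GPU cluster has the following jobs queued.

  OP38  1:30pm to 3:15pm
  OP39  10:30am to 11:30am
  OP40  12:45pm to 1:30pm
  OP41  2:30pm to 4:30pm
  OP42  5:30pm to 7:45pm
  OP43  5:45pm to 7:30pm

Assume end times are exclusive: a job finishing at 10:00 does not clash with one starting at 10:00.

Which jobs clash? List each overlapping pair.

Sorted by start: OP39, OP40, OP38, OP41, OP42, OP43.
OP40 starts after OP39 ends — done with OP39.
OP38 starts exactly when OP40 ends (back-to-back, no overlap) — done with OP40.
OP41 starts before OP38 ends → OP38 and OP41 overlap.
OP42 starts after OP38 ends — done with OP38.
OP42 starts after OP41 ends — done with OP41.
OP43 starts before OP42 ends → OP42 and OP43 overlap.

OP38 & OP41, OP42 & OP43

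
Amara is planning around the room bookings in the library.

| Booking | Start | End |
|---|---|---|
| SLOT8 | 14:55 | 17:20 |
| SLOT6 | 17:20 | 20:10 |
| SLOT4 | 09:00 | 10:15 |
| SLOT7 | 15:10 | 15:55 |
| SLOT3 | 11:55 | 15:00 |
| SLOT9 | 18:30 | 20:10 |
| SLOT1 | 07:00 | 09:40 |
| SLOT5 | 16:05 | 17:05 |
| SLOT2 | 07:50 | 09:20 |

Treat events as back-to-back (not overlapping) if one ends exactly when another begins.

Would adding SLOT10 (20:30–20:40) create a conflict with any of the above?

SLOT1: ends 09:40 at or before SLOT10 starts 20:30 → clear.
SLOT2: ends 09:20 at or before SLOT10 starts 20:30 → clear.
SLOT4: ends 10:15 at or before SLOT10 starts 20:30 → clear.
SLOT3: ends 15:00 at or before SLOT10 starts 20:30 → clear.
SLOT8: ends 17:20 at or before SLOT10 starts 20:30 → clear.
SLOT7: ends 15:55 at or before SLOT10 starts 20:30 → clear.
SLOT5: ends 17:05 at or before SLOT10 starts 20:30 → clear.
SLOT6: ends 20:10 at or before SLOT10 starts 20:30 → clear.
SLOT9: ends 20:10 at or before SLOT10 starts 20:30 → clear.

No — it doesn't clash with anything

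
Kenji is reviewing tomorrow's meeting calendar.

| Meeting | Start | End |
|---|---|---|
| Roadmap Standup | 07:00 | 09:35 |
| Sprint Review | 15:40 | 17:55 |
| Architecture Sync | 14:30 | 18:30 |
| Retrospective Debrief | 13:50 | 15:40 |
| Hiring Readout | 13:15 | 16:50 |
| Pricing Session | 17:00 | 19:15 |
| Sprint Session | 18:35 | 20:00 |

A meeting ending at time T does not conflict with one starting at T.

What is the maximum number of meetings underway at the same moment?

3

Walk through starts and ends in time order (an end at T is processed before a start at T):
07:00 start Roadmap Standup → 1
09:35 end Roadmap Standup → 0
13:15 start Hiring Readout → 1
13:50 start Retrospective Debrief → 2
14:30 start Architecture Sync → 3
15:40 end Retrospective Debrief → 2
15:40 start Sprint Review → 3
16:50 end Hiring Readout → 2
17:00 start Pricing Session → 3
17:55 end Sprint Review → 2
18:30 end Architecture Sync → 1
18:35 start Sprint Session → 2
19:15 end Pricing Session → 1
20:00 end Sprint Session → 0
Peak is 3, at 14:30 (Architecture Sync, Hiring Readout, Retrospective Debrief).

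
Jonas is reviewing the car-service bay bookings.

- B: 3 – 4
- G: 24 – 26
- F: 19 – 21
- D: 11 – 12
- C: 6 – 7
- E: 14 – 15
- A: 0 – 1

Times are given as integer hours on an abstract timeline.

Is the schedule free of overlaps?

Two intervals overlap when each starts before the other ends.
Sorted by start: A, B, C, D, E, F, G.
B starts after A ends, so A has no further overlaps.
C starts after B ends, so B has no further overlaps.
D starts after C ends, so C has no further overlaps.
E starts after D ends, so D has no further overlaps.
F starts after E ends, so E has no further overlaps.
G starts after F ends.
Every pair is clear; the schedule has no overlaps.

Yes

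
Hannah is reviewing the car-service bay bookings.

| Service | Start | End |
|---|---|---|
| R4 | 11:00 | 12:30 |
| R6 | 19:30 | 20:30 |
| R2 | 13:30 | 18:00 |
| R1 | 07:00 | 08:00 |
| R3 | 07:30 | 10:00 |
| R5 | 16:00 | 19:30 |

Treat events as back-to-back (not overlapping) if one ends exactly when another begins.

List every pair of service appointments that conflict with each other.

R1 & R3, R2 & R5

Sorted by start: R1, R3, R4, R2, R5, R6.
R3 starts before R1 ends → R1 and R3 overlap.
R4 starts after R1 ends, so nothing later overlaps R1 either.
R4 starts after R3 ends, so nothing later overlaps R3 either.
R2 starts after R4 ends, so nothing later overlaps R4 either.
R5 starts before R2 ends → R2 and R5 overlap.
R6 starts after R2 ends.
R6 starts exactly when R5 ends (back-to-back, no overlap).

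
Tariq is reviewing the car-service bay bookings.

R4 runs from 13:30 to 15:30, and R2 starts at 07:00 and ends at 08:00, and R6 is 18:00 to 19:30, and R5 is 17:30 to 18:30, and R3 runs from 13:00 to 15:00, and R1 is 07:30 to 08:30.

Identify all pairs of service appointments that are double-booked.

Sorted by start: R2, R1, R3, R4, R5, R6.
R1 starts before R2 ends → R2 and R1 overlap.
R3 starts after R2 ends — done with R2.
R3 starts after R1 ends — done with R1.
R4 starts before R3 ends → R3 and R4 overlap.
R5 starts after R3 ends — done with R3.
R5 starts after R4 ends — done with R4.
R6 starts before R5 ends → R5 and R6 overlap.

R1 & R2, R3 & R4, R5 & R6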